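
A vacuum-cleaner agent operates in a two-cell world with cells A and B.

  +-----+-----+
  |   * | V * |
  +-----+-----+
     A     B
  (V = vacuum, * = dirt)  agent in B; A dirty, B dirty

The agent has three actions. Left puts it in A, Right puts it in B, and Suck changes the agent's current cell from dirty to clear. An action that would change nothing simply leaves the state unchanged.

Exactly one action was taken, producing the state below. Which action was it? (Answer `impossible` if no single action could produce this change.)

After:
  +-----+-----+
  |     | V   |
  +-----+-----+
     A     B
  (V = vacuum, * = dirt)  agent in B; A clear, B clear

impossible

try  Left: <A|dirty|dirty>
try Right: <B|dirty|dirty>
try  Suck: <B|dirty|clear>
no single action produces the after-state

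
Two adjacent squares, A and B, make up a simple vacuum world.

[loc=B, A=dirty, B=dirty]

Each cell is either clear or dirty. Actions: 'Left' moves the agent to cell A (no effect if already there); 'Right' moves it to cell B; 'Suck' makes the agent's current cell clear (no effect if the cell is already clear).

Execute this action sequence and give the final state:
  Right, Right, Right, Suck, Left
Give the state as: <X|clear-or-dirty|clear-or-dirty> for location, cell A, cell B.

<A|dirty|clear>

[1] after Right: <B|dirty|dirty>
[2] after Right: <B|dirty|dirty>
[3] after Right: <B|dirty|dirty>
[4] after Suck: <B|dirty|clear>
[5] after Left: <A|dirty|clear>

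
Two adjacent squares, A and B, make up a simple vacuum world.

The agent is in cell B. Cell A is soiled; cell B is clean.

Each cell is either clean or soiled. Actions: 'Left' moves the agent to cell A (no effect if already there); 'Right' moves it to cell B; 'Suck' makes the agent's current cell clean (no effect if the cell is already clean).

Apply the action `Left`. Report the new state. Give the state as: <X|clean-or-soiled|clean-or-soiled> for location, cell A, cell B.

<A|soiled|clean>

start: <B|soiled|clean>
t=1 Left ⇒ <A|soiled|clean>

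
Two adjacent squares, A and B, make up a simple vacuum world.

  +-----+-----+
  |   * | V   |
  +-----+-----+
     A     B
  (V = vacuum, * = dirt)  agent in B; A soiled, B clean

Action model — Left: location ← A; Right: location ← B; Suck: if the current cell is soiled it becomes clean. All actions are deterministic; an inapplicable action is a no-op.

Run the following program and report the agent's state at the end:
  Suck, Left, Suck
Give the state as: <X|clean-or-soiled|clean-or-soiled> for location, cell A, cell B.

Suck (#1): <B|soiled|clean>
Left (#2): <A|soiled|clean>
Suck (#3): <A|clean|clean>

<A|clean|clean>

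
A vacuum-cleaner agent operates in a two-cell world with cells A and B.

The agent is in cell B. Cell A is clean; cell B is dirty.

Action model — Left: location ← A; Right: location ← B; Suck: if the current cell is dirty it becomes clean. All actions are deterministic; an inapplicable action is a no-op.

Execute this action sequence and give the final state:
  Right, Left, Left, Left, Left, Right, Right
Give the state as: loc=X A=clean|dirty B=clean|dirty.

[1] after Right: loc=B A=clean B=dirty
[2] after Left: loc=A A=clean B=dirty
[3] after Left: loc=A A=clean B=dirty
[4] after Left: loc=A A=clean B=dirty
[5] after Left: loc=A A=clean B=dirty
[6] after Right: loc=B A=clean B=dirty
[7] after Right: loc=B A=clean B=dirty

loc=B A=clean B=dirty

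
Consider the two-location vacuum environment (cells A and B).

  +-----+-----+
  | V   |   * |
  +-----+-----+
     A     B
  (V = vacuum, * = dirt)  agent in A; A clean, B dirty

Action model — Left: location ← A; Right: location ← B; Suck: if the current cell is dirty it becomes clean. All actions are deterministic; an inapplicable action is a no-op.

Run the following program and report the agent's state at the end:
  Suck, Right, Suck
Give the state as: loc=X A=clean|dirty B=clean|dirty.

Suck (#1): loc=A A=clean B=dirty
Right (#2): loc=B A=clean B=dirty
Suck (#3): loc=B A=clean B=clean

loc=B A=clean B=clean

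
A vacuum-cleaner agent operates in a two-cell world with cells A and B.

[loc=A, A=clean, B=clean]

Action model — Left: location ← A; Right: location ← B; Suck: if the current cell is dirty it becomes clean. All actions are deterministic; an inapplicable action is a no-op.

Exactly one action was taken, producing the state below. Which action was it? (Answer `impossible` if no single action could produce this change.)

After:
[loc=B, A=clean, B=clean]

Right

try  Left: <A|clean|clean>
try Right: <B|clean|clean>  ← match
try  Suck: <A|clean|clean>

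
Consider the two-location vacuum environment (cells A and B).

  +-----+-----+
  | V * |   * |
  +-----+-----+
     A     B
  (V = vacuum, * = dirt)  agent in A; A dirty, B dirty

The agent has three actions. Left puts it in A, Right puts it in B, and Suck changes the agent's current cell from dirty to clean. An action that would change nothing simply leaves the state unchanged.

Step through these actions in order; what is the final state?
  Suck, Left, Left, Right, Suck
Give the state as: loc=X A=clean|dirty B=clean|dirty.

loc=B A=clean B=clean

1. Suck → loc=A A=clean B=dirty
2. Left → loc=A A=clean B=dirty
3. Left → loc=A A=clean B=dirty
4. Right → loc=B A=clean B=dirty
5. Suck → loc=B A=clean B=clean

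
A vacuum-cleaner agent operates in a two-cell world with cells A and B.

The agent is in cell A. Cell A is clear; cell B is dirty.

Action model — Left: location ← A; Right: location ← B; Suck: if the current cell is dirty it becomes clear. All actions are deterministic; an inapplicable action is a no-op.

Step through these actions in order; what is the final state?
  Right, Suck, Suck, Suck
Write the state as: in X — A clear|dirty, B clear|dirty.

step 1/4 (Right): in B — A clear, B dirty
step 2/4 (Suck): in B — A clear, B clear
step 3/4 (Suck): in B — A clear, B clear
step 4/4 (Suck): in B — A clear, B clear

in B — A clear, B clear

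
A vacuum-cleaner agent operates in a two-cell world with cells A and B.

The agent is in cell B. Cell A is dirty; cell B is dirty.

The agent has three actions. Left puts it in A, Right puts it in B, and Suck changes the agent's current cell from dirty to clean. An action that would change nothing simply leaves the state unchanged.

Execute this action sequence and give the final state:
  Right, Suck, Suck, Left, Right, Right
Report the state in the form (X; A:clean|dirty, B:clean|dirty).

(B; A:dirty, B:clean)

[1] after Right: (B; A:dirty, B:dirty)
[2] after Suck: (B; A:dirty, B:clean)
[3] after Suck: (B; A:dirty, B:clean)
[4] after Left: (A; A:dirty, B:clean)
[5] after Right: (B; A:dirty, B:clean)
[6] after Right: (B; A:dirty, B:clean)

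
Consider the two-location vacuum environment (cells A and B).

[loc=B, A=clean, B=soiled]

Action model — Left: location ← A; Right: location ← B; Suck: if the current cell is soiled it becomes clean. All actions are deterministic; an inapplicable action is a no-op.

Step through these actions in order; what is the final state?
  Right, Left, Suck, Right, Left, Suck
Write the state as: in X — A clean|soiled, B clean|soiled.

1. Right → in B — A clean, B soiled
2. Left → in A — A clean, B soiled
3. Suck → in A — A clean, B soiled
4. Right → in B — A clean, B soiled
5. Left → in A — A clean, B soiled
6. Suck → in A — A clean, B soiled

in A — A clean, B soiled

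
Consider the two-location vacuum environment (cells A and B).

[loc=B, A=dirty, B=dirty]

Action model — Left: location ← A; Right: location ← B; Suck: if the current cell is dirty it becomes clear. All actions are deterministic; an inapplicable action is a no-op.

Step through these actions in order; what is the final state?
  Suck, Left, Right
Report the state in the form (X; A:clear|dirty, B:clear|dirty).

(B; A:dirty, B:clear)

[1] after Suck: (B; A:dirty, B:clear)
[2] after Left: (A; A:dirty, B:clear)
[3] after Right: (B; A:dirty, B:clear)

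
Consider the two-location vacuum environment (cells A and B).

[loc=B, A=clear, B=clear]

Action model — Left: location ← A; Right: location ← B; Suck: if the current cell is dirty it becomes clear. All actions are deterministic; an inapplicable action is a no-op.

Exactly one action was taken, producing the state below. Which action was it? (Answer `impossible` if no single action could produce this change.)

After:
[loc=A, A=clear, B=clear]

Left

try  Left: loc=A A=clear B=clear  ← match
try Right: loc=B A=clear B=clear
try  Suck: loc=B A=clear B=clear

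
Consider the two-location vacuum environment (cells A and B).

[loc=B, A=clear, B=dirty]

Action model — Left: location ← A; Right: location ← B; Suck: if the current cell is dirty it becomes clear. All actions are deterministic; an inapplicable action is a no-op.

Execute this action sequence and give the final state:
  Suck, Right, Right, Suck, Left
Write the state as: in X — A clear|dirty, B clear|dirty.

Suck (#1): in B — A clear, B clear
Right (#2): in B — A clear, B clear
Right (#3): in B — A clear, B clear
Suck (#4): in B — A clear, B clear
Left (#5): in A — A clear, B clear

in A — A clear, B clear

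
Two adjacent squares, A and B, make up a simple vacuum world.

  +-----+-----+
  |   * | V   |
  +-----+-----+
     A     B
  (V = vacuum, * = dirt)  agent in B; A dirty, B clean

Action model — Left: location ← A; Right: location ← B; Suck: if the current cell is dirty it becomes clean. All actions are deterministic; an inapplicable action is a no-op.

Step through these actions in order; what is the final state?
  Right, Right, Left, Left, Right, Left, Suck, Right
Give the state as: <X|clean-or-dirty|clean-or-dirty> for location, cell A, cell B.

t=1 Right ⇒ <B|dirty|clean>
t=2 Right ⇒ <B|dirty|clean>
t=3 Left ⇒ <A|dirty|clean>
t=4 Left ⇒ <A|dirty|clean>
t=5 Right ⇒ <B|dirty|clean>
t=6 Left ⇒ <A|dirty|clean>
t=7 Suck ⇒ <A|clean|clean>
t=8 Right ⇒ <B|clean|clean>

<B|clean|clean>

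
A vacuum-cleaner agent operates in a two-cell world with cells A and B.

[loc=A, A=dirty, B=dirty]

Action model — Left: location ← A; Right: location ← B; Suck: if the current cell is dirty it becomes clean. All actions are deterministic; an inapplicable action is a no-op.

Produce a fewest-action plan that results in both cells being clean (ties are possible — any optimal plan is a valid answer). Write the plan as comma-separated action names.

Suck, Right, Suck

1) do Suck; now loc=A A=clean B=dirty
2) do Right; now loc=B A=clean B=dirty
3) do Suck; now loc=B A=clean B=clean
min 3: Suck A + move + Suck B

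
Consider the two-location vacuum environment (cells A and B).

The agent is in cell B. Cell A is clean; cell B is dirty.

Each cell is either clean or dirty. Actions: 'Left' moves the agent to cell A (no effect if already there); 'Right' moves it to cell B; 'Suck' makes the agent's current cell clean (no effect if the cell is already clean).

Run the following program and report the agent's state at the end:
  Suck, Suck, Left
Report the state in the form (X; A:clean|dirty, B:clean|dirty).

(A; A:clean, B:clean)

step 1/3 (Suck): (B; A:clean, B:clean)
step 2/3 (Suck): (B; A:clean, B:clean)
step 3/3 (Left): (A; A:clean, B:clean)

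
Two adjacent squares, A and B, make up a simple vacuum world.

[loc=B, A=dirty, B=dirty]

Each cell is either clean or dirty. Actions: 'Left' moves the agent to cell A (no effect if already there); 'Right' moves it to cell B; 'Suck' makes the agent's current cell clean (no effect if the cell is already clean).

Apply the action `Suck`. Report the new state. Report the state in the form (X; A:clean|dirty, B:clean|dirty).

(B; A:dirty, B:clean)

start: (B; A:dirty, B:dirty)
t=1 Suck ⇒ (B; A:dirty, B:clean)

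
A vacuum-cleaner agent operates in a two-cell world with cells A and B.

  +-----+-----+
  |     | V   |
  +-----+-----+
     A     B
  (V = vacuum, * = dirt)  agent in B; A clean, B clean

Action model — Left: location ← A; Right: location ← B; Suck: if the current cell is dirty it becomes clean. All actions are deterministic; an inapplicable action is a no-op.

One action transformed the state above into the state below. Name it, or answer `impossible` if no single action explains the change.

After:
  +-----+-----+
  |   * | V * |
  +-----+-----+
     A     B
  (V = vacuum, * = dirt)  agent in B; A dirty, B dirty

impossible

try  Left: in A — A clean, B clean
try Right: in B — A clean, B clean
try  Suck: in B — A clean, B clean
no single action produces the after-state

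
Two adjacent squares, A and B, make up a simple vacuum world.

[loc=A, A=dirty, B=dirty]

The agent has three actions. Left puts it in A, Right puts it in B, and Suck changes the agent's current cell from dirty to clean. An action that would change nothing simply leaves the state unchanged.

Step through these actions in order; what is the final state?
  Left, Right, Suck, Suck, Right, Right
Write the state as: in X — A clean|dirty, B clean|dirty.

1. Left → in A — A dirty, B dirty
2. Right → in B — A dirty, B dirty
3. Suck → in B — A dirty, B clean
4. Suck → in B — A dirty, B clean
5. Right → in B — A dirty, B clean
6. Right → in B — A dirty, B clean

in B — A dirty, B clean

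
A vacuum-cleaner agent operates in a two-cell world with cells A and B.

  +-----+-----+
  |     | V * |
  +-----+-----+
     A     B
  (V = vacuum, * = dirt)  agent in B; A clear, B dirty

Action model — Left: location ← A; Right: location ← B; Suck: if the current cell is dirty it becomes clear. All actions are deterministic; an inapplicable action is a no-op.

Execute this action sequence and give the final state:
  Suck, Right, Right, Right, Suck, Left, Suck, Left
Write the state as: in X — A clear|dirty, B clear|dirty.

in A — A clear, B clear

1. Suck → in B — A clear, B clear
2. Right → in B — A clear, B clear
3. Right → in B — A clear, B clear
4. Right → in B — A clear, B clear
5. Suck → in B — A clear, B clear
6. Left → in A — A clear, B clear
7. Suck → in A — A clear, B clear
8. Left → in A — A clear, B clear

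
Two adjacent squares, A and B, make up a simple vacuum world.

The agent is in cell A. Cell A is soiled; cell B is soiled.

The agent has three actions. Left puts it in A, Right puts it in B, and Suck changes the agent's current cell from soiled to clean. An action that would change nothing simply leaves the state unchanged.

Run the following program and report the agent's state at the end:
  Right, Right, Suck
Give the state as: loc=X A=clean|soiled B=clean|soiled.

1) do Right; now loc=B A=soiled B=soiled
2) do Right; now loc=B A=soiled B=soiled
3) do Suck; now loc=B A=soiled B=clean

loc=B A=soiled B=clean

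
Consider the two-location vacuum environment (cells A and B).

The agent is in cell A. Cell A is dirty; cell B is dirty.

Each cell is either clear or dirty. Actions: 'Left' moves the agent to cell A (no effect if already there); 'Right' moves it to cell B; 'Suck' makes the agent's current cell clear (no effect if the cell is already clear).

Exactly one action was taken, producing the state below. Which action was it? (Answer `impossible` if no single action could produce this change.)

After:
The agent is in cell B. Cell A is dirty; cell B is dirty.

try  Left: (A; A:dirty, B:dirty)
try Right: (B; A:dirty, B:dirty)  ← match
try  Suck: (A; A:clear, B:dirty)

Right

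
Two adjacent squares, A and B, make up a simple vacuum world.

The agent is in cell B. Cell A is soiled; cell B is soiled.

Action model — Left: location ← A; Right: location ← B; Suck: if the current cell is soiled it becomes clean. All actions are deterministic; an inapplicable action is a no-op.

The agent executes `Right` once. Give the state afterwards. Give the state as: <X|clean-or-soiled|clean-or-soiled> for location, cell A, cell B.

<B|soiled|soiled>

start: <B|soiled|soiled>
step 1/1 (Right): <B|soiled|soiled>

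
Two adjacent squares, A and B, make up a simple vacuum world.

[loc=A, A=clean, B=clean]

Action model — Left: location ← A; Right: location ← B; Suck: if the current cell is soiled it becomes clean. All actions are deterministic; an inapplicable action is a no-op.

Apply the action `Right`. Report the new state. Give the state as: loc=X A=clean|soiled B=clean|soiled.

start: loc=A A=clean B=clean
t=1 Right ⇒ loc=B A=clean B=clean

loc=B A=clean B=clean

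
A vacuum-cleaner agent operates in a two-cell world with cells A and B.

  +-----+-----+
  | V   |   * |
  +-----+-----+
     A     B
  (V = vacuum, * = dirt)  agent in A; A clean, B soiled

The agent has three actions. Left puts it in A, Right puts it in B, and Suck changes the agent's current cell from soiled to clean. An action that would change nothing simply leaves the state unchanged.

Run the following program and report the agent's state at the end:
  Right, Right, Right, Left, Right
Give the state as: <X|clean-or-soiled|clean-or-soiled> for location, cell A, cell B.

<B|clean|soiled>

[1] after Right: <B|clean|soiled>
[2] after Right: <B|clean|soiled>
[3] after Right: <B|clean|soiled>
[4] after Left: <A|clean|soiled>
[5] after Right: <B|clean|soiled>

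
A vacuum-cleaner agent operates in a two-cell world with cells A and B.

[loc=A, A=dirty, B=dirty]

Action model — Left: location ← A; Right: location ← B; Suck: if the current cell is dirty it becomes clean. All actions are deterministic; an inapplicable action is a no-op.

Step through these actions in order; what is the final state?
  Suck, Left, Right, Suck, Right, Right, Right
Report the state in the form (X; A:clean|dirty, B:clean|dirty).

1) do Suck; now (A; A:clean, B:dirty)
2) do Left; now (A; A:clean, B:dirty)
3) do Right; now (B; A:clean, B:dirty)
4) do Suck; now (B; A:clean, B:clean)
5) do Right; now (B; A:clean, B:clean)
6) do Right; now (B; A:clean, B:clean)
7) do Right; now (B; A:clean, B:clean)

(B; A:clean, B:clean)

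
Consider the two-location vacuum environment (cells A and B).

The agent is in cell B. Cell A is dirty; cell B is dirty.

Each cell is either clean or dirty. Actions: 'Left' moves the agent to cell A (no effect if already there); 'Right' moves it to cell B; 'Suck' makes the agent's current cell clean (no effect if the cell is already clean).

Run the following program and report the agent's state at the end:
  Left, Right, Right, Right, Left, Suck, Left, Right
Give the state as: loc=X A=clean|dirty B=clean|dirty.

loc=B A=clean B=dirty

Left (#1): loc=A A=dirty B=dirty
Right (#2): loc=B A=dirty B=dirty
Right (#3): loc=B A=dirty B=dirty
Right (#4): loc=B A=dirty B=dirty
Left (#5): loc=A A=dirty B=dirty
Suck (#6): loc=A A=clean B=dirty
Left (#7): loc=A A=clean B=dirty
Right (#8): loc=B A=clean B=dirty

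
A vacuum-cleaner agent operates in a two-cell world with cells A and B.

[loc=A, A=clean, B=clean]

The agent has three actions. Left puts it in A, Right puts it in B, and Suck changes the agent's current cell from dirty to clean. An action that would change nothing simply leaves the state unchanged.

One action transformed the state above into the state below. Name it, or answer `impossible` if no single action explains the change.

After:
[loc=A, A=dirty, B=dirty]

impossible

try  Left: <A|clean|clean>
try Right: <B|clean|clean>
try  Suck: <A|clean|clean>
no single action produces the after-state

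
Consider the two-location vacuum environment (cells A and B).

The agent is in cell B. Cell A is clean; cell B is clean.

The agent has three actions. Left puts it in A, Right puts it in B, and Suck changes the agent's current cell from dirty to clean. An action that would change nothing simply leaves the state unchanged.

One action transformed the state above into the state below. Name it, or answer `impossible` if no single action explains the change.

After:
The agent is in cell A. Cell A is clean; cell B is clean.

try  Left: (A; A:clean, B:clean)  ← match
try Right: (B; A:clean, B:clean)
try  Suck: (B; A:clean, B:clean)

Left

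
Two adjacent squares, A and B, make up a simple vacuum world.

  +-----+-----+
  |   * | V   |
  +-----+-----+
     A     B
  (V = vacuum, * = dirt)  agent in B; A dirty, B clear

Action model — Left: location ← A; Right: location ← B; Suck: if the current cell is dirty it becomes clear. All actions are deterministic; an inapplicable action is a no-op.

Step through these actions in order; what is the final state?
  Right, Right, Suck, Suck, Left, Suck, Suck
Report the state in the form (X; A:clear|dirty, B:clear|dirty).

[1] after Right: (B; A:dirty, B:clear)
[2] after Right: (B; A:dirty, B:clear)
[3] after Suck: (B; A:dirty, B:clear)
[4] after Suck: (B; A:dirty, B:clear)
[5] after Left: (A; A:dirty, B:clear)
[6] after Suck: (A; A:clear, B:clear)
[7] after Suck: (A; A:clear, B:clear)

(A; A:clear, B:clear)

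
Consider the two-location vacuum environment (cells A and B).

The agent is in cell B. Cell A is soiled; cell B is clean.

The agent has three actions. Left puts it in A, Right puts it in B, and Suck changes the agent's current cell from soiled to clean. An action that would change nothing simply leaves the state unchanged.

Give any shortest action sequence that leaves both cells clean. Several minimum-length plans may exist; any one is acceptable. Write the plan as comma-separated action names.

Left, Suck

Left (#1): (A; A:soiled, B:clean)
Suck (#2): (A; A:clean, B:clean)
min 2: go A then Suck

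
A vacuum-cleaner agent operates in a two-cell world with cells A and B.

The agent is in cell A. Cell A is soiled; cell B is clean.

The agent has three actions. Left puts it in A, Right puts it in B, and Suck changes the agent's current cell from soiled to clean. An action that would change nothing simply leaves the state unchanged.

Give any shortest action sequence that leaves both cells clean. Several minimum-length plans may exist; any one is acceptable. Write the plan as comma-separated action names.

Suck

1) do Suck; now <A|clean|clean>
min 1: A is soiled, one Suck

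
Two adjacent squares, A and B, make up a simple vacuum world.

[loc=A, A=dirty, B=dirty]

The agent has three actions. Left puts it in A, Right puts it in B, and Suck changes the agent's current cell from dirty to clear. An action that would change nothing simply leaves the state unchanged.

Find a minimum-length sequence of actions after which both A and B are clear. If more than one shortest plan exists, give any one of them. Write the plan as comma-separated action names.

Suck, Right, Suck

Suck (#1): in A — A clear, B dirty
Right (#2): in B — A clear, B dirty
Suck (#3): in B — A clear, B clear
min 3: Suck A + move + Suck B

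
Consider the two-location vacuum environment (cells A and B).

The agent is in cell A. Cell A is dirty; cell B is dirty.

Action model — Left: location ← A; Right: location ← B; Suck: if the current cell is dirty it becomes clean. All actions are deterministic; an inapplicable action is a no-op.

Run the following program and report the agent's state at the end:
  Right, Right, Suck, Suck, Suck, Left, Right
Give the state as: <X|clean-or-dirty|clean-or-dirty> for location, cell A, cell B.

<B|dirty|clean>

[1] after Right: <B|dirty|dirty>
[2] after Right: <B|dirty|dirty>
[3] after Suck: <B|dirty|clean>
[4] after Suck: <B|dirty|clean>
[5] after Suck: <B|dirty|clean>
[6] after Left: <A|dirty|clean>
[7] after Right: <B|dirty|clean>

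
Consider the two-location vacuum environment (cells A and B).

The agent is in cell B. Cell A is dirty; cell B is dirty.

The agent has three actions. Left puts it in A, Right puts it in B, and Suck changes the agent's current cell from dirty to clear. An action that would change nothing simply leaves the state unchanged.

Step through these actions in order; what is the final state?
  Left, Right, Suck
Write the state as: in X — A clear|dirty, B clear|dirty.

1) do Left; now in A — A dirty, B dirty
2) do Right; now in B — A dirty, B dirty
3) do Suck; now in B — A dirty, B clear

in B — A dirty, B clear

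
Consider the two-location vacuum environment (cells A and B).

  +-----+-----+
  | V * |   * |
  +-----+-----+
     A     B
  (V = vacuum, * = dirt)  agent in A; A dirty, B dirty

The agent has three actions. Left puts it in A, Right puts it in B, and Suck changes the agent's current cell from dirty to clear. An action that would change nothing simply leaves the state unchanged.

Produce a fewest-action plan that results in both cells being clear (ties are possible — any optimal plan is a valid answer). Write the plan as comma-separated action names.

Suck, Right, Suck

1) do Suck; now (A; A:clear, B:dirty)
2) do Right; now (B; A:clear, B:dirty)
3) do Suck; now (B; A:clear, B:clear)
min 3: Suck A + move + Suck B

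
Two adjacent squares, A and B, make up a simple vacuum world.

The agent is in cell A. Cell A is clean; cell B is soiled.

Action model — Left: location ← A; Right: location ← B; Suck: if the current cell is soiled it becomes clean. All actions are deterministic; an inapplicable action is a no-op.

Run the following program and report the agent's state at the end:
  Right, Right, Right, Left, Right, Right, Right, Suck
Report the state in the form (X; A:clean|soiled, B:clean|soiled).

1. Right → (B; A:clean, B:soiled)
2. Right → (B; A:clean, B:soiled)
3. Right → (B; A:clean, B:soiled)
4. Left → (A; A:clean, B:soiled)
5. Right → (B; A:clean, B:soiled)
6. Right → (B; A:clean, B:soiled)
7. Right → (B; A:clean, B:soiled)
8. Suck → (B; A:clean, B:clean)

(B; A:clean, B:clean)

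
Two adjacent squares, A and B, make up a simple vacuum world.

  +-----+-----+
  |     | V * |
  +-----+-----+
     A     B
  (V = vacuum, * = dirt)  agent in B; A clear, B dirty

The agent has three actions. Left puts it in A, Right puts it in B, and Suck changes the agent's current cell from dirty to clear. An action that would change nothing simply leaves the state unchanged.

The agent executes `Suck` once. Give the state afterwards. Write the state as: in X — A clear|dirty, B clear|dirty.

start: in B — A clear, B dirty
Suck (#1): in B — A clear, B clear

in B — A clear, B clear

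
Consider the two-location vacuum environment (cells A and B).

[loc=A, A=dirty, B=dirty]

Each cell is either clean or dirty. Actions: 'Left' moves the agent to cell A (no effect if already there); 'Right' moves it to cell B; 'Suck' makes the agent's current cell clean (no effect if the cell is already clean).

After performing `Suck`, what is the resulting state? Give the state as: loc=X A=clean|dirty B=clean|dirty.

start: loc=A A=dirty B=dirty
1) do Suck; now loc=A A=clean B=dirty

loc=A A=clean B=dirty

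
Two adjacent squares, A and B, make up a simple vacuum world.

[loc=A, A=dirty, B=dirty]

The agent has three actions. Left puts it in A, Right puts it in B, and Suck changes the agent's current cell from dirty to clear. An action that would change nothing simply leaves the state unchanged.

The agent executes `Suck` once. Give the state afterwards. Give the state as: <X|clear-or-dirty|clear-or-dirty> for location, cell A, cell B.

<A|clear|dirty>

start: <A|dirty|dirty>
step 1/1 (Suck): <A|clear|dirty>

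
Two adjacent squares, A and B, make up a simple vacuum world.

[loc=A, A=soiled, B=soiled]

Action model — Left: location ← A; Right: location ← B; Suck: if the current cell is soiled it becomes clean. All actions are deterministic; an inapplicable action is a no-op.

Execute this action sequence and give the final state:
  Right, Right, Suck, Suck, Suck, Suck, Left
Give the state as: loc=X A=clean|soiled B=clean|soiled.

Right (#1): loc=B A=soiled B=soiled
Right (#2): loc=B A=soiled B=soiled
Suck (#3): loc=B A=soiled B=clean
Suck (#4): loc=B A=soiled B=clean
Suck (#5): loc=B A=soiled B=clean
Suck (#6): loc=B A=soiled B=clean
Left (#7): loc=A A=soiled B=clean

loc=A A=soiled B=clean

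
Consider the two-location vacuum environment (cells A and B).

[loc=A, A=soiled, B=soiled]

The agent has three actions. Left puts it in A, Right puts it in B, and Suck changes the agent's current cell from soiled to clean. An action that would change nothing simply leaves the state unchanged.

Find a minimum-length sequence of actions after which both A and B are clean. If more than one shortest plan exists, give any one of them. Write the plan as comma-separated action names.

Suck, Right, Suck

[1] after Suck: <A|clean|soiled>
[2] after Right: <B|clean|soiled>
[3] after Suck: <B|clean|clean>
min 3: Suck A + move + Suck B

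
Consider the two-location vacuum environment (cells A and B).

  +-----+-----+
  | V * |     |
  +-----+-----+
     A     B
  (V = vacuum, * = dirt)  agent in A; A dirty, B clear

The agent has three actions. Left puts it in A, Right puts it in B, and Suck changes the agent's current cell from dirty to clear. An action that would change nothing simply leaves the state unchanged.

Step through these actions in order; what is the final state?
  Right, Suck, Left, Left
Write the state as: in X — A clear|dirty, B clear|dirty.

in A — A dirty, B clear

1. Right → in B — A dirty, B clear
2. Suck → in B — A dirty, B clear
3. Left → in A — A dirty, B clear
4. Left → in A — A dirty, B clear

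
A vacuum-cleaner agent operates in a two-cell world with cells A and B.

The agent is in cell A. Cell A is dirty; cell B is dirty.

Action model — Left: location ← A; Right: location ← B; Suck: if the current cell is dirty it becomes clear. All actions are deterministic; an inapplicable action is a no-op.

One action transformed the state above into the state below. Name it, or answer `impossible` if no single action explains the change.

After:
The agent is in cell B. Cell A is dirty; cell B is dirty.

try  Left: loc=A A=dirty B=dirty
try Right: loc=B A=dirty B=dirty  ← match
try  Suck: loc=A A=clear B=dirty

Right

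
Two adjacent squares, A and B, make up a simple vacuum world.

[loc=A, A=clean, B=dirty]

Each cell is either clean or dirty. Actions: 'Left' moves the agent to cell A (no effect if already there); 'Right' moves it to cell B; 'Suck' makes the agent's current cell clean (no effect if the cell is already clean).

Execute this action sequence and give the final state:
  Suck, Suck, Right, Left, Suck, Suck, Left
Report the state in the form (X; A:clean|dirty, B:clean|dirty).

(A; A:clean, B:dirty)

1. Suck → (A; A:clean, B:dirty)
2. Suck → (A; A:clean, B:dirty)
3. Right → (B; A:clean, B:dirty)
4. Left → (A; A:clean, B:dirty)
5. Suck → (A; A:clean, B:dirty)
6. Suck → (A; A:clean, B:dirty)
7. Left → (A; A:clean, B:dirty)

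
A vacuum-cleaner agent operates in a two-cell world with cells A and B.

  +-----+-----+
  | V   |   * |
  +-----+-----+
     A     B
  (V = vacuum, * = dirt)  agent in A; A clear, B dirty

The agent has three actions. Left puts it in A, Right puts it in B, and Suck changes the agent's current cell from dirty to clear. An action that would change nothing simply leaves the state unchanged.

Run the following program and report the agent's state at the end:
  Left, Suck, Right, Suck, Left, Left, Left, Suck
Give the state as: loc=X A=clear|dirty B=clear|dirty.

loc=A A=clear B=clear

1) do Left; now loc=A A=clear B=dirty
2) do Suck; now loc=A A=clear B=dirty
3) do Right; now loc=B A=clear B=dirty
4) do Suck; now loc=B A=clear B=clear
5) do Left; now loc=A A=clear B=clear
6) do Left; now loc=A A=clear B=clear
7) do Left; now loc=A A=clear B=clear
8) do Suck; now loc=A A=clear B=clear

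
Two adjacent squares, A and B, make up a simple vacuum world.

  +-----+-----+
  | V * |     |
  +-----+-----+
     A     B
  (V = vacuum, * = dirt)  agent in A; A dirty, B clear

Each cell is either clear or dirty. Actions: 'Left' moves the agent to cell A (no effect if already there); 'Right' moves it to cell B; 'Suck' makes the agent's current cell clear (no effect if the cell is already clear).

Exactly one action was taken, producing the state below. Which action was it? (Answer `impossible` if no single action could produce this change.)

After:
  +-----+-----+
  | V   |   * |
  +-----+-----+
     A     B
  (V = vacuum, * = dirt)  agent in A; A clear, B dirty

try  Left: loc=A A=dirty B=clear
try Right: loc=B A=dirty B=clear
try  Suck: loc=A A=clear B=clear
no single action produces the after-state

impossible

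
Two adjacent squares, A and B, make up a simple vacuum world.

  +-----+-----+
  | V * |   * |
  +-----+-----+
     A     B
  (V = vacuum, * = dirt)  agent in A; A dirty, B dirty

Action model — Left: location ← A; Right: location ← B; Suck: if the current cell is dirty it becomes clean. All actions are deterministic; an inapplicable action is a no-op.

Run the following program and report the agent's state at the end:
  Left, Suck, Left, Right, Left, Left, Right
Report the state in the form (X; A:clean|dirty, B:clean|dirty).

[1] after Left: (A; A:dirty, B:dirty)
[2] after Suck: (A; A:clean, B:dirty)
[3] after Left: (A; A:clean, B:dirty)
[4] after Right: (B; A:clean, B:dirty)
[5] after Left: (A; A:clean, B:dirty)
[6] after Left: (A; A:clean, B:dirty)
[7] after Right: (B; A:clean, B:dirty)

(B; A:clean, B:dirty)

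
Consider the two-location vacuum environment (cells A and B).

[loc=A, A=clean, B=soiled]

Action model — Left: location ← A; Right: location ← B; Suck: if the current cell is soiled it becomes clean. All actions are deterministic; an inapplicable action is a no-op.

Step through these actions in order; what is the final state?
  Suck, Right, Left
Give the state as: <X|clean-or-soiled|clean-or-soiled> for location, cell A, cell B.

<A|clean|soiled>

Suck (#1): <A|clean|soiled>
Right (#2): <B|clean|soiled>
Left (#3): <A|clean|soiled>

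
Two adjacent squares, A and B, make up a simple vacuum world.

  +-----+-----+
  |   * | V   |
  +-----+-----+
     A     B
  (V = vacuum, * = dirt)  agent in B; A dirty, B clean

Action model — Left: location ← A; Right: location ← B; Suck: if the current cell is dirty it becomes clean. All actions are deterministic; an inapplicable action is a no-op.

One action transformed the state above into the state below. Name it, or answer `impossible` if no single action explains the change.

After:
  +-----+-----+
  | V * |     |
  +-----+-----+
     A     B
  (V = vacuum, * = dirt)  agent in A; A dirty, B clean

try  Left: in A — A dirty, B clean  ← match
try Right: in B — A dirty, B clean
try  Suck: in B — A dirty, B clean

Left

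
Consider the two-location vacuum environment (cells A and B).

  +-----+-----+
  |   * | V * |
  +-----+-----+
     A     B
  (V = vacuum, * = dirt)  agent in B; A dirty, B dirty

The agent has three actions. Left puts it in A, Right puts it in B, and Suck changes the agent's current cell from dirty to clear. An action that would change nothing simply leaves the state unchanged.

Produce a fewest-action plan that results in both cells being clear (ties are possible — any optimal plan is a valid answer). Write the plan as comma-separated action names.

t=1 Suck ⇒ loc=B A=dirty B=clear
t=2 Left ⇒ loc=A A=dirty B=clear
t=3 Suck ⇒ loc=A A=clear B=clear
min 3: Suck B + move + Suck A

Suck, Left, Suck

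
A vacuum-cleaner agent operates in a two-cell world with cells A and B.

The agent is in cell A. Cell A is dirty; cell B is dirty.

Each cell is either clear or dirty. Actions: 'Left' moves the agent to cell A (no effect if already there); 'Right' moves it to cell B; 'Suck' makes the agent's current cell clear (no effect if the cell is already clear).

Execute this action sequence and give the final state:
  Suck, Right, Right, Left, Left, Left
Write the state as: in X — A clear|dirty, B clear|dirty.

in A — A clear, B dirty

[1] after Suck: in A — A clear, B dirty
[2] after Right: in B — A clear, B dirty
[3] after Right: in B — A clear, B dirty
[4] after Left: in A — A clear, B dirty
[5] after Left: in A — A clear, B dirty
[6] after Left: in A — A clear, B dirty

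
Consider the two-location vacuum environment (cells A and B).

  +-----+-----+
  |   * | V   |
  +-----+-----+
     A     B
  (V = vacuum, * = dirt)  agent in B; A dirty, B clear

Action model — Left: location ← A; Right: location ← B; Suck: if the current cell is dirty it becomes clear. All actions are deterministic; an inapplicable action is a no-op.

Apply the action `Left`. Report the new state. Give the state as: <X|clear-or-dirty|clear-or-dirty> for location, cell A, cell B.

start: <B|dirty|clear>
step 1/1 (Left): <A|dirty|clear>

<A|dirty|clear>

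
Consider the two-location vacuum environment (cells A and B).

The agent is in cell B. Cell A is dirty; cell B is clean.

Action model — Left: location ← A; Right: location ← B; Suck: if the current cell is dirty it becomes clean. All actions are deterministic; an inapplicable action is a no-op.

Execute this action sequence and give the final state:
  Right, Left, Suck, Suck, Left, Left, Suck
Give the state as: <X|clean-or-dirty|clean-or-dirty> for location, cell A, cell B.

<A|clean|clean>

step 1/7 (Right): <B|dirty|clean>
step 2/7 (Left): <A|dirty|clean>
step 3/7 (Suck): <A|clean|clean>
step 4/7 (Suck): <A|clean|clean>
step 5/7 (Left): <A|clean|clean>
step 6/7 (Left): <A|clean|clean>
step 7/7 (Suck): <A|clean|clean>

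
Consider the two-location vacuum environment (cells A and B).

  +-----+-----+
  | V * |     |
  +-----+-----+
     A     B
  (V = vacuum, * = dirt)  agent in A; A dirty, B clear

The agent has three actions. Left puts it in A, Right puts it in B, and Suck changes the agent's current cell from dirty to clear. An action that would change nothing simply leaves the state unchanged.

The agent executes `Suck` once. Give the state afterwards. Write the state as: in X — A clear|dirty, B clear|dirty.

start: in A — A dirty, B clear
1) do Suck; now in A — A clear, B clear

in A — A clear, B clear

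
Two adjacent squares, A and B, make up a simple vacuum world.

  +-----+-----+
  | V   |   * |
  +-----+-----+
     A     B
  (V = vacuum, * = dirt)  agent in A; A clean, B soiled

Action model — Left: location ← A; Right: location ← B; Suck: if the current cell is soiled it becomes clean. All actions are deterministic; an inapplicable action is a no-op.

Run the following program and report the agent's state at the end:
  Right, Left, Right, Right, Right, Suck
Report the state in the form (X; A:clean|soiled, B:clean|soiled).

(B; A:clean, B:clean)

step 1/6 (Right): (B; A:clean, B:soiled)
step 2/6 (Left): (A; A:clean, B:soiled)
step 3/6 (Right): (B; A:clean, B:soiled)
step 4/6 (Right): (B; A:clean, B:soiled)
step 5/6 (Right): (B; A:clean, B:soiled)
step 6/6 (Suck): (B; A:clean, B:clean)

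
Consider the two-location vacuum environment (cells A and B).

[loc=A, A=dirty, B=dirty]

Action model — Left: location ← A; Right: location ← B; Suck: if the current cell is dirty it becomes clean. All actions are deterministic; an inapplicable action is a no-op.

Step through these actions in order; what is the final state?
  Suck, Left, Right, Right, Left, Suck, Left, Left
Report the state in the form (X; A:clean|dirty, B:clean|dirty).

(A; A:clean, B:dirty)

t=1 Suck ⇒ (A; A:clean, B:dirty)
t=2 Left ⇒ (A; A:clean, B:dirty)
t=3 Right ⇒ (B; A:clean, B:dirty)
t=4 Right ⇒ (B; A:clean, B:dirty)
t=5 Left ⇒ (A; A:clean, B:dirty)
t=6 Suck ⇒ (A; A:clean, B:dirty)
t=7 Left ⇒ (A; A:clean, B:dirty)
t=8 Left ⇒ (A; A:clean, B:dirty)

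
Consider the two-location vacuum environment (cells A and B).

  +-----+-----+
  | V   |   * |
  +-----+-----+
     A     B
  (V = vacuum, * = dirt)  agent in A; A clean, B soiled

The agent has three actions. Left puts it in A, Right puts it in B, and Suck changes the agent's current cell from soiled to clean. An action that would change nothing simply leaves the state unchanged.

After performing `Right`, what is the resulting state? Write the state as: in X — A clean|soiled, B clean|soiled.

start: in A — A clean, B soiled
Right (#1): in B — A clean, B soiled

in B — A clean, B soiled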